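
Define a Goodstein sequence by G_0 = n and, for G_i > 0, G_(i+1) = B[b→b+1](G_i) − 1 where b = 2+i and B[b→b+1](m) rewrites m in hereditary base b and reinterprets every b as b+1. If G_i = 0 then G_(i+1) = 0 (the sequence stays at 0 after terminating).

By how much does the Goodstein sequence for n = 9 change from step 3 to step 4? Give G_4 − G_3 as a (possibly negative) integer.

i=0: 9 = 2^(2 + 1) + 1 (b=2); 2→3: 3^(3 + 1) + 1 = 82; 82−1 = 81
i=1: 81 = 3^(3 + 1) (b=3); 3→4: 4^(4 + 1) = 1024; 1024−1 = 1023
i=2: 1023 = 3·4^4 + 3·4^3 + 3·4^2 + 3·4 + 3 (b=4); 4→5: 3·5^5 + 3·5^3 + 3·5^2 + 3·5 + 3 = 9843; 9843−1 = 9842
i=3: 9842 = 3·5^5 + 3·5^3 + 3·5^2 + 3·5 + 2 (b=5); 5→6: 3·6^6 + 3·6^3 + 3·6^2 + 3·6 + 2 = 140744; 140744−1 = 140743

130901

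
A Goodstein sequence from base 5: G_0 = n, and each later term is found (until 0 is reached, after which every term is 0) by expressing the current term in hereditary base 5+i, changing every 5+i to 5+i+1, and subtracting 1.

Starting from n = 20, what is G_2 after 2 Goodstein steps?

25

G_0=20  [base 5] 4·5  →[5↦6]→  4·6 = 24  −1 ⇒ G_1=23
G_1=23  [base 6] 3·6 + 5  →[6↦7]→  3·7 + 5 = 26  −1 ⇒ G_2=25
G_2=25  [base 7] 3·7 + 4  →[7↦8]→  3·8 + 4 = 28  −1 ⇒ G_3=27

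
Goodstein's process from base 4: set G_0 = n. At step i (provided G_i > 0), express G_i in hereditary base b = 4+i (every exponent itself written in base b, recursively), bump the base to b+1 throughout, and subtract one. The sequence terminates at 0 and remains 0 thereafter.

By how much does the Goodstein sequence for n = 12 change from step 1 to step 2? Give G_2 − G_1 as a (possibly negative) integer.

1

step 0: 12 = 3·4; sub 5 for 4: 3·5; = 15; G_1 = 15−1 = 14
step 1: 14 = 2·5 + 4; sub 6 for 5: 2·6 + 4; = 16; G_2 = 16−1 = 15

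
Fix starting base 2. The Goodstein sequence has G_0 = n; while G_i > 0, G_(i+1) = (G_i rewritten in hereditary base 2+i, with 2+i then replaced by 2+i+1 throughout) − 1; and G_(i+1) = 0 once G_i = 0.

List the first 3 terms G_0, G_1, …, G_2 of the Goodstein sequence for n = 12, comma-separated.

12, 107, 1065

base 2: 12 = 2^(2 + 1) + 2^2; at 3: 3^(3 + 1) + 3^3 = 108; next = 107
base 3: 107 = 3^(3 + 1) + 2·3^2 + 2·3 + 2; at 4: 4^(4 + 1) + 2·4^2 + 2·4 + 2 = 1066; next = 1065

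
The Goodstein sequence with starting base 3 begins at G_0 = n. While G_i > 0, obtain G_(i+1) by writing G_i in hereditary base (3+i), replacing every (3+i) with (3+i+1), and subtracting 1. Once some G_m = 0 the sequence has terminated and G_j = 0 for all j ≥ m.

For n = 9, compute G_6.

24

G_0=9  [base 3] 3^2  →[3↦4]→  4^2 = 16  −1 ⇒ G_1=15
G_1=15  [base 4] 3·4 + 3  →[4↦5]→  3·5 + 3 = 18  −1 ⇒ G_2=17
G_2=17  [base 5] 3·5 + 2  →[5↦6]→  3·6 + 2 = 20  −1 ⇒ G_3=19
G_3=19  [base 6] 3·6 + 1  →[6↦7]→  3·7 + 1 = 22  −1 ⇒ G_4=21
G_4=21  [base 7] 3·7  →[7↦8]→  3·8 = 24  −1 ⇒ G_5=23
G_5=23  [base 8] 2·8 + 7  →[8↦9]→  2·9 + 7 = 25  −1 ⇒ G_6=24
G_6=24  [base 9] 2·9 + 6  →[9↦10]→  2·10 + 6 = 26  −1 ⇒ G_7=25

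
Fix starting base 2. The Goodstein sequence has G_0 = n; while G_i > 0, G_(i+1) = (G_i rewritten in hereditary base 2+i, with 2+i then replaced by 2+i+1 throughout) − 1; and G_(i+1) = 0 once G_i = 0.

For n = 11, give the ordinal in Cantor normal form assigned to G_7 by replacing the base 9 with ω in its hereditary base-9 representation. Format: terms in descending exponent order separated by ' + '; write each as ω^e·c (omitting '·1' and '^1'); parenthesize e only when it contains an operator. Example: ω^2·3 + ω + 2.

[0] 11 ≡ 2^(2 + 1) + 2 + 1 (base 2). Lift 3: 85. −1: 84.
[1] 84 ≡ 3^(3 + 1) + 3 (base 3). Lift 4: 1028. −1: 1027.
[2] 1027 ≡ 4^(4 + 1) + 3 (base 4). Lift 5: 15628. −1: 15627.
[3] 15627 ≡ 5^(5 + 1) + 2 (base 5). Lift 6: 279938. −1: 279937.
[4] 279937 ≡ 6^(6 + 1) + 1 (base 6). Lift 7: 5764802. −1: 5764801.
[5] 5764801 ≡ 7^(7 + 1) (base 7). Lift 8: 134217728. −1: 134217727.
[6] 134217727 ≡ 7·8^8 + 7·8^7 + 7·8^6 + 7·8^5 + 7·8^4 + 7·8^3 + 7·8^2 + 7·8 + 7 (base 8). Lift 9: 2749609303. −1: 2749609302.
[7] 2749609302 ≡ 7·9^9 + 7·9^7 + 7·9^6 + 7·9^5 + 7·9^4 + 7·9^3 + 7·9^2 + 7·9 + 6 (base 9). Lift 10: 70077777776. −1: 70077777775.

ω^ω·7 + ω^7·7 + ω^6·7 + ω^5·7 + ω^4·7 + ω^3·7 + ω^2·7 + ω·7 + 6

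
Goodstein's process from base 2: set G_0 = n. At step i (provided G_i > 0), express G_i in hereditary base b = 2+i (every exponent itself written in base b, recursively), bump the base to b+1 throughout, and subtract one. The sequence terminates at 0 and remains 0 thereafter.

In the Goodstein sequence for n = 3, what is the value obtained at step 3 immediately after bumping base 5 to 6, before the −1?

(0) 3|_2 = 2 + 1 ↦ 3 + 1|_3 = 4 ⇒ 3
(1) 3|_3 = 3 ↦ 4|_4 = 4 ⇒ 3
(2) 3|_4 = 3 ↦ 3|_5 = 3 ⇒ 2
(3) 2|_5 = 2 ↦ 2|_6 = 2 ⇒ 1

2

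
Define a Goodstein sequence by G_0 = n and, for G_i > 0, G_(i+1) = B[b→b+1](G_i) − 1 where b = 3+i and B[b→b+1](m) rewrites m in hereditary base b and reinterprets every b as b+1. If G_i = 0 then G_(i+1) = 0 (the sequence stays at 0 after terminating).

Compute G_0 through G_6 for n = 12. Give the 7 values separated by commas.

base 3: 12 = 3^2 + 3; at 4: 4^2 + 4 = 20; next = 19
base 4: 19 = 4^2 + 3; at 5: 5^2 + 3 = 28; next = 27
base 5: 27 = 5^2 + 2; at 6: 6^2 + 2 = 38; next = 37
base 6: 37 = 6^2 + 1; at 7: 7^2 + 1 = 50; next = 49
base 7: 49 = 7^2; at 8: 8^2 = 64; next = 63
base 8: 63 = 7·8 + 7; at 9: 7·9 + 7 = 70; next = 69

12, 19, 27, 37, 49, 63, 69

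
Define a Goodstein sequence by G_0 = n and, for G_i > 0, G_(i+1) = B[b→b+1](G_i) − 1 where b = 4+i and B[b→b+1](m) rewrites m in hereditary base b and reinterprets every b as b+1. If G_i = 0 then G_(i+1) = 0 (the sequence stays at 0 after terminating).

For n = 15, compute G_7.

step 0: 15 = 3·4 + 3; sub 5 for 4: 3·5 + 3; = 18; G_1 = 18−1 = 17
step 1: 17 = 3·5 + 2; sub 6 for 5: 3·6 + 2; = 20; G_2 = 20−1 = 19
step 2: 19 = 3·6 + 1; sub 7 for 6: 3·7 + 1; = 22; G_3 = 22−1 = 21
step 3: 21 = 3·7; sub 8 for 7: 3·8; = 24; G_4 = 24−1 = 23
step 4: 23 = 2·8 + 7; sub 9 for 8: 2·9 + 7; = 25; G_5 = 25−1 = 24
step 5: 24 = 2·9 + 6; sub 10 for 9: 2·10 + 6; = 26; G_6 = 26−1 = 25
step 6: 25 = 2·10 + 5; sub 11 for 10: 2·11 + 5; = 27; G_7 = 27−1 = 26
step 7: 26 = 2·11 + 4; sub 12 for 11: 2·12 + 4; = 28; G_8 = 28−1 = 27

26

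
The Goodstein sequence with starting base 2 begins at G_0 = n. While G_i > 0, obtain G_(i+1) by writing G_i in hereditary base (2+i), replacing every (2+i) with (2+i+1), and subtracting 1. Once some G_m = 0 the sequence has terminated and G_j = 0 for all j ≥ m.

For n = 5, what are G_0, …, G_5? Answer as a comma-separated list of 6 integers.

5, 27, 255, 467, 775, 1197

G_0 = 5. HB_2(5) = 2^2 + 1. Bump = 28. G_1 = 27.
G_1 = 27. HB_3(27) = 3^3. Bump = 256. G_2 = 255.
G_2 = 255. HB_4(255) = 3·4^3 + 3·4^2 + 3·4 + 3. Bump = 468. G_3 = 467.
G_3 = 467. HB_5(467) = 3·5^3 + 3·5^2 + 3·5 + 2. Bump = 776. G_4 = 775.
G_4 = 775. HB_6(775) = 3·6^3 + 3·6^2 + 3·6 + 1. Bump = 1198. G_5 = 1197.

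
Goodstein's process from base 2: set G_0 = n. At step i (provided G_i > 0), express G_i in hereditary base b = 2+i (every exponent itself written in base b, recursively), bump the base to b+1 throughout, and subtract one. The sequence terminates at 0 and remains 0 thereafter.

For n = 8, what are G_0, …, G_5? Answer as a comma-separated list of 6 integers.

(0) 8|_2 = 2^(2 + 1) ↦ 3^(3 + 1)|_3 = 81 ⇒ 80
(1) 80|_3 = 2·3^3 + 2·3^2 + 2·3 + 2 ↦ 2·4^4 + 2·4^2 + 2·4 + 2|_4 = 554 ⇒ 553
(2) 553|_4 = 2·4^4 + 2·4^2 + 2·4 + 1 ↦ 2·5^5 + 2·5^2 + 2·5 + 1|_5 = 6311 ⇒ 6310
(3) 6310|_5 = 2·5^5 + 2·5^2 + 2·5 ↦ 2·6^6 + 2·6^2 + 2·6|_6 = 93396 ⇒ 93395
(4) 93395|_6 = 2·6^6 + 2·6^2 + 6 + 5 ↦ 2·7^7 + 2·7^2 + 7 + 5|_7 = 1647196 ⇒ 1647195

8, 80, 553, 6310, 93395, 1647195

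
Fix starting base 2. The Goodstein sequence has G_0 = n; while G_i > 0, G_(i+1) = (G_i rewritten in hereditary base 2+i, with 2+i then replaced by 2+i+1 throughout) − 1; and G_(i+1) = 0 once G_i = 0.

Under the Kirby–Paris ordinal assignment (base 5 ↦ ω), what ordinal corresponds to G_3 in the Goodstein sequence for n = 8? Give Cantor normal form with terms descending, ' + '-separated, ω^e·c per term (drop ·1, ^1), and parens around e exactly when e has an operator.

ω^ω·2 + ω^2·2 + ω·2

(0) 8|_2 = 2^(2 + 1) ↦ 3^(3 + 1)|_3 = 81 ⇒ 80
(1) 80|_3 = 2·3^3 + 2·3^2 + 2·3 + 2 ↦ 2·4^4 + 2·4^2 + 2·4 + 2|_4 = 554 ⇒ 553
(2) 553|_4 = 2·4^4 + 2·4^2 + 2·4 + 1 ↦ 2·5^5 + 2·5^2 + 2·5 + 1|_5 = 6311 ⇒ 6310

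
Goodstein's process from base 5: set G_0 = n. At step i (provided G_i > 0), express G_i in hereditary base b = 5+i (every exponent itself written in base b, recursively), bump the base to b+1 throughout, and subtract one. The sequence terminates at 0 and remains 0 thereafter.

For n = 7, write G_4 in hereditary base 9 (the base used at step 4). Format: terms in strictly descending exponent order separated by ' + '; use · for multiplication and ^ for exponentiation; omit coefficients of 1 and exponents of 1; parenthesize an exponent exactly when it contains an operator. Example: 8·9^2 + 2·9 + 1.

6

G_0 = 7. HB_5(7) = 5 + 2. Bump = 8. G_1 = 7.
G_1 = 7. HB_6(7) = 6 + 1. Bump = 8. G_2 = 7.
G_2 = 7. HB_7(7) = 7. Bump = 8. G_3 = 7.
G_3 = 7. HB_8(7) = 7. Bump = 7. G_4 = 6.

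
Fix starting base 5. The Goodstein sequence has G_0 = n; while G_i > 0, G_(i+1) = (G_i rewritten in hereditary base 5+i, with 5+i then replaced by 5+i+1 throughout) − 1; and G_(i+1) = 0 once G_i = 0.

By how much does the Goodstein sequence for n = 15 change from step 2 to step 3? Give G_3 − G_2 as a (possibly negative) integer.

1

(0) 15|_5 = 3·5 ↦ 3·6|_6 = 18 ⇒ 17
(1) 17|_6 = 2·6 + 5 ↦ 2·7 + 5|_7 = 19 ⇒ 18
(2) 18|_7 = 2·7 + 4 ↦ 2·8 + 4|_8 = 20 ⇒ 19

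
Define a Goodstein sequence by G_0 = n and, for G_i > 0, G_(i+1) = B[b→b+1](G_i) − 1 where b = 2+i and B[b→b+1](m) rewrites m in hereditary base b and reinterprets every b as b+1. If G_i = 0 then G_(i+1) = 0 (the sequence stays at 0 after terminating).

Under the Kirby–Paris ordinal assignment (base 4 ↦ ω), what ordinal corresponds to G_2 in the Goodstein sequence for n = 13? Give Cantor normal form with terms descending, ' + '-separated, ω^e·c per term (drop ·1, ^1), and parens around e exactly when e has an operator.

ω^(ω + 1) + ω^3·3 + ω^2·3 + ω·3 + 3

base 2: 13 = 2^(2 + 1) + 2^2 + 1; at 3: 3^(3 + 1) + 3^3 + 1 = 109; next = 108
base 3: 108 = 3^(3 + 1) + 3^3; at 4: 4^(4 + 1) + 4^4 = 1280; next = 1279
base 4: 1279 = 4^(4 + 1) + 3·4^3 + 3·4^2 + 3·4 + 3; at 5: 5^(5 + 1) + 3·5^3 + 3·5^2 + 3·5 + 3 = 16093; next = 16092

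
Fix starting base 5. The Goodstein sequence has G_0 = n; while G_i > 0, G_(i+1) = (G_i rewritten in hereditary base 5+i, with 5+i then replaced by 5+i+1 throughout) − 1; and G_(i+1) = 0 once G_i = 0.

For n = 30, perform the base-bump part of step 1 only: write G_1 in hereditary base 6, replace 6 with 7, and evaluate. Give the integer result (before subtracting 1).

54

[0] 30 ≡ 5^2 + 5 (base 5). Lift 6: 42. −1: 41.
[1] 41 ≡ 6^2 + 5 (base 6). Lift 7: 54. −1: 53.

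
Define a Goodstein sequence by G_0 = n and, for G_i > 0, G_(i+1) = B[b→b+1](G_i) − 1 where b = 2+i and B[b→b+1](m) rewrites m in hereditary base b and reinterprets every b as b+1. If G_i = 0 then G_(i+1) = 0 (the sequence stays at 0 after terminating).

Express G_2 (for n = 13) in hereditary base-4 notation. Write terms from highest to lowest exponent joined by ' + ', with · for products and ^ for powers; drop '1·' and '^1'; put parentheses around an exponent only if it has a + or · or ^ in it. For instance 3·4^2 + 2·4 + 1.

base 2: 13 = 2^(2 + 1) + 2^2 + 1; at 3: 3^(3 + 1) + 3^3 + 1 = 109; next = 108
base 3: 108 = 3^(3 + 1) + 3^3; at 4: 4^(4 + 1) + 4^4 = 1280; next = 1279
base 4: 1279 = 4^(4 + 1) + 3·4^3 + 3·4^2 + 3·4 + 3; at 5: 5^(5 + 1) + 3·5^3 + 3·5^2 + 3·5 + 3 = 16093; next = 16092

4^(4 + 1) + 3·4^3 + 3·4^2 + 3·4 + 3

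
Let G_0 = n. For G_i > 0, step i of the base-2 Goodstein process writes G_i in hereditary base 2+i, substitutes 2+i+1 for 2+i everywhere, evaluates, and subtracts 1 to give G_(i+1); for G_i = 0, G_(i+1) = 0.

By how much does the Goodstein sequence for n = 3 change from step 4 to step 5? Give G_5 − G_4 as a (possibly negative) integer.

[0] 3 ≡ 2 + 1 (base 2). Lift 3: 4. −1: 3.
[1] 3 ≡ 3 (base 3). Lift 4: 4. −1: 3.
[2] 3 ≡ 3 (base 4). Lift 5: 3. −1: 2.
[3] 2 ≡ 2 (base 5). Lift 6: 2. −1: 1.
[4] 1 ≡ 1 (base 6). Lift 7: 1. −1: 0.

-1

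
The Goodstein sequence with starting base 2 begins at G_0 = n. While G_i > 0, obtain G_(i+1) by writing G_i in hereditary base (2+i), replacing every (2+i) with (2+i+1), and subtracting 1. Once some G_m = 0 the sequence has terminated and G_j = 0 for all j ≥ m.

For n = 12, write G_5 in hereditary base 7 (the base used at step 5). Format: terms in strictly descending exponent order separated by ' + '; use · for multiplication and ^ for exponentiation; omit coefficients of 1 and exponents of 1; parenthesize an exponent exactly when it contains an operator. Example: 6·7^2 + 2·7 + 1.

7^(7 + 1) + 2·7^2 + 7 + 4

base 2: 12 = 2^(2 + 1) + 2^2; at 3: 3^(3 + 1) + 3^3 = 108; next = 107
base 3: 107 = 3^(3 + 1) + 2·3^2 + 2·3 + 2; at 4: 4^(4 + 1) + 2·4^2 + 2·4 + 2 = 1066; next = 1065
base 4: 1065 = 4^(4 + 1) + 2·4^2 + 2·4 + 1; at 5: 5^(5 + 1) + 2·5^2 + 2·5 + 1 = 15686; next = 15685
base 5: 15685 = 5^(5 + 1) + 2·5^2 + 2·5; at 6: 6^(6 + 1) + 2·6^2 + 2·6 = 280020; next = 280019
base 6: 280019 = 6^(6 + 1) + 2·6^2 + 6 + 5; at 7: 7^(7 + 1) + 2·7^2 + 7 + 5 = 5764911; next = 5764910
base 7: 5764910 = 7^(7 + 1) + 2·7^2 + 7 + 4; at 8: 8^(8 + 1) + 2·8^2 + 8 + 4 = 134217868; next = 134217867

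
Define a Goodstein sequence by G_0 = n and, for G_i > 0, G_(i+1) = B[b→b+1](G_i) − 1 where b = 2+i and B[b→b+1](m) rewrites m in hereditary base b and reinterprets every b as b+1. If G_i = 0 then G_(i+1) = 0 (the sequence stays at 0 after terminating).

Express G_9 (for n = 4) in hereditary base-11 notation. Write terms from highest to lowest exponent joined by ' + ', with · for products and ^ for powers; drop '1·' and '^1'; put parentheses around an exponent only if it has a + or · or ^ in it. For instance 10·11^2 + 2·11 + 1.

2·11^2 + 11

G_0 = 4. HB_2(4) = 2^2. Bump = 27. G_1 = 26.
G_1 = 26. HB_3(26) = 2·3^2 + 2·3 + 2. Bump = 42. G_2 = 41.
G_2 = 41. HB_4(41) = 2·4^2 + 2·4 + 1. Bump = 61. G_3 = 60.
G_3 = 60. HB_5(60) = 2·5^2 + 2·5. Bump = 84. G_4 = 83.
G_4 = 83. HB_6(83) = 2·6^2 + 6 + 5. Bump = 110. G_5 = 109.
G_5 = 109. HB_7(109) = 2·7^2 + 7 + 4. Bump = 140. G_6 = 139.
G_6 = 139. HB_8(139) = 2·8^2 + 8 + 3. Bump = 174. G_7 = 173.
G_7 = 173. HB_9(173) = 2·9^2 + 9 + 2. Bump = 212. G_8 = 211.
G_8 = 211. HB_10(211) = 2·10^2 + 10 + 1. Bump = 254. G_9 = 253.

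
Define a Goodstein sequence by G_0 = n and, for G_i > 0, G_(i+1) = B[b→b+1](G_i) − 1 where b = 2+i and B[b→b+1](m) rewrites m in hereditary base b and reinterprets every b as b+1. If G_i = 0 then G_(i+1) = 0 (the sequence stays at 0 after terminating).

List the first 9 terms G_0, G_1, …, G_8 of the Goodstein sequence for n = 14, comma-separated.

14, 110, 1281, 18750, 326591, 5862840, 134404971, 3487116548, 100000555551

i=0: 14 = 2^(2 + 1) + 2^2 + 2 (b=2); 2→3: 3^(3 + 1) + 3^3 + 3 = 111; 111−1 = 110
i=1: 110 = 3^(3 + 1) + 3^3 + 2 (b=3); 3→4: 4^(4 + 1) + 4^4 + 2 = 1282; 1282−1 = 1281
i=2: 1281 = 4^(4 + 1) + 4^4 + 1 (b=4); 4→5: 5^(5 + 1) + 5^5 + 1 = 18751; 18751−1 = 18750
i=3: 18750 = 5^(5 + 1) + 5^5 (b=5); 5→6: 6^(6 + 1) + 6^6 = 326592; 326592−1 = 326591
i=4: 326591 = 6^(6 + 1) + 5·6^5 + 5·6^4 + 5·6^3 + 5·6^2 + 5·6 + 5 (b=6); 6→7: 7^(7 + 1) + 5·7^5 + 5·7^4 + 5·7^3 + 5·7^2 + 5·7 + 5 = 5862841; 5862841−1 = 5862840
i=5: 5862840 = 7^(7 + 1) + 5·7^5 + 5·7^4 + 5·7^3 + 5·7^2 + 5·7 + 4 (b=7); 7→8: 8^(8 + 1) + 5·8^5 + 5·8^4 + 5·8^3 + 5·8^2 + 5·8 + 4 = 134404972; 134404972−1 = 134404971
i=6: 134404971 = 8^(8 + 1) + 5·8^5 + 5·8^4 + 5·8^3 + 5·8^2 + 5·8 + 3 (b=8); 8→9: 9^(9 + 1) + 5·9^5 + 5·9^4 + 5·9^3 + 5·9^2 + 5·9 + 3 = 3487116549; 3487116549−1 = 3487116548
i=7: 3487116548 = 9^(9 + 1) + 5·9^5 + 5·9^4 + 5·9^3 + 5·9^2 + 5·9 + 2 (b=9); 9→10: 10^(10 + 1) + 5·10^5 + 5·10^4 + 5·10^3 + 5·10^2 + 5·10 + 2 = 100000555552; 100000555552−1 = 100000555551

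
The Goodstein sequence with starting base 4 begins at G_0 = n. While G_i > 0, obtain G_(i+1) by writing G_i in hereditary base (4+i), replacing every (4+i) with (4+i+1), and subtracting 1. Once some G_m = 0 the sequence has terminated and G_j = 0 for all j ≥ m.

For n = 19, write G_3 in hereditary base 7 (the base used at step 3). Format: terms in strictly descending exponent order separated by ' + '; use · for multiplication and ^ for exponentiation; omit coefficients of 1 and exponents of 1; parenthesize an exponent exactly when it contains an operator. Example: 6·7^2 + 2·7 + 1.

19 —HB4→ 4^2 + 3 —bump→ 5^2 + 3 = 28 —(−1)→ 27
27 —HB5→ 5^2 + 2 —bump→ 6^2 + 2 = 38 —(−1)→ 37
37 —HB6→ 6^2 + 1 —bump→ 7^2 + 1 = 50 —(−1)→ 49
49 —HB7→ 7^2 —bump→ 8^2 = 64 —(−1)→ 63

7^2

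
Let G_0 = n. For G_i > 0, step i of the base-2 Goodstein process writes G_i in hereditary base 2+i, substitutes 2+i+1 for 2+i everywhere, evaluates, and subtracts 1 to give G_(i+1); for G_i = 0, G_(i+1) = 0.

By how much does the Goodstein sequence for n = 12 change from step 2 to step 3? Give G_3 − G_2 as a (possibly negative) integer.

[0] 12 ≡ 2^(2 + 1) + 2^2 (base 2). Lift 3: 108. −1: 107.
[1] 107 ≡ 3^(3 + 1) + 2·3^2 + 2·3 + 2 (base 3). Lift 4: 1066. −1: 1065.
[2] 1065 ≡ 4^(4 + 1) + 2·4^2 + 2·4 + 1 (base 4). Lift 5: 15686. −1: 15685.

14620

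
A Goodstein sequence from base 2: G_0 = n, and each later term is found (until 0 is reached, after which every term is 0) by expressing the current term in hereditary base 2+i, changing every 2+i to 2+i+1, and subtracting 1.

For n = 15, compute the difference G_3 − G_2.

17469

G_0=15  [base 2] 2^(2 + 1) + 2^2 + 2 + 1  →[2↦3]→  3^(3 + 1) + 3^3 + 3 + 1 = 112  −1 ⇒ G_1=111
G_1=111  [base 3] 3^(3 + 1) + 3^3 + 3  →[3↦4]→  4^(4 + 1) + 4^4 + 4 = 1284  −1 ⇒ G_2=1283
G_2=1283  [base 4] 4^(4 + 1) + 4^4 + 3  →[4↦5]→  5^(5 + 1) + 5^5 + 3 = 18753  −1 ⇒ G_3=18752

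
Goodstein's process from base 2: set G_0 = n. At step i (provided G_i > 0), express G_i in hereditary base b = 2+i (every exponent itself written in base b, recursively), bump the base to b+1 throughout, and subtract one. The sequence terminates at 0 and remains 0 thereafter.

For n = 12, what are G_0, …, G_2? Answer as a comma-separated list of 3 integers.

12, 107, 1065

base 2: 12 = 2^(2 + 1) + 2^2; at 3: 3^(3 + 1) + 3^3 = 108; next = 107
base 3: 107 = 3^(3 + 1) + 2·3^2 + 2·3 + 2; at 4: 4^(4 + 1) + 2·4^2 + 2·4 + 2 = 1066; next = 1065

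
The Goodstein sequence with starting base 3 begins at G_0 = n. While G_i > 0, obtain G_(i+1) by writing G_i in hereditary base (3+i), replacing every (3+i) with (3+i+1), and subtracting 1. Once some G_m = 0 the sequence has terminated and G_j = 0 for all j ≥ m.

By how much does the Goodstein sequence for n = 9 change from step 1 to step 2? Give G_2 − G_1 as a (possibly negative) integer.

G_0 = 9. HB_3(9) = 3^2. Bump = 16. G_1 = 15.
G_1 = 15. HB_4(15) = 3·4 + 3. Bump = 18. G_2 = 17.

2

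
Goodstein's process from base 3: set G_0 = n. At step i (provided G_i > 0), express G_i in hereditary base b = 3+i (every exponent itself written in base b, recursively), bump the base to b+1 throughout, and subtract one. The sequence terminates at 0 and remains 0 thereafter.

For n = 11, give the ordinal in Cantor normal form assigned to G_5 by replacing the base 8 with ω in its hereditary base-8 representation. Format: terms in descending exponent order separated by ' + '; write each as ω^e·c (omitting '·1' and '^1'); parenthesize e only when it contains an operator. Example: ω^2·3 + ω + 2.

ω·5 + 3

i=0: 11 = 3^2 + 2 (b=3); 3→4: 4^2 + 2 = 18; 18−1 = 17
i=1: 17 = 4^2 + 1 (b=4); 4→5: 5^2 + 1 = 26; 26−1 = 25
i=2: 25 = 5^2 (b=5); 5→6: 6^2 = 36; 36−1 = 35
i=3: 35 = 5·6 + 5 (b=6); 6→7: 5·7 + 5 = 40; 40−1 = 39
i=4: 39 = 5·7 + 4 (b=7); 7→8: 5·8 + 4 = 44; 44−1 = 43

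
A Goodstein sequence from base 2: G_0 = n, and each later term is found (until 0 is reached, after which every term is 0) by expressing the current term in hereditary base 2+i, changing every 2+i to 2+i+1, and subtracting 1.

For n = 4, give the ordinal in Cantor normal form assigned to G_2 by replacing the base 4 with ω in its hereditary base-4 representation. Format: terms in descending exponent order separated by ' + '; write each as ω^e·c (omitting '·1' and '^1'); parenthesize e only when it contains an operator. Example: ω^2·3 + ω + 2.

ω^2·2 + ω·2 + 1

G_0=4  [base 2] 2^2  →[2↦3]→  3^3 = 27  −1 ⇒ G_1=26
G_1=26  [base 3] 2·3^2 + 2·3 + 2  →[3↦4]→  2·4^2 + 2·4 + 2 = 42  −1 ⇒ G_2=41
G_2=41  [base 4] 2·4^2 + 2·4 + 1  →[4↦5]→  2·5^2 + 2·5 + 1 = 61  −1 ⇒ G_3=60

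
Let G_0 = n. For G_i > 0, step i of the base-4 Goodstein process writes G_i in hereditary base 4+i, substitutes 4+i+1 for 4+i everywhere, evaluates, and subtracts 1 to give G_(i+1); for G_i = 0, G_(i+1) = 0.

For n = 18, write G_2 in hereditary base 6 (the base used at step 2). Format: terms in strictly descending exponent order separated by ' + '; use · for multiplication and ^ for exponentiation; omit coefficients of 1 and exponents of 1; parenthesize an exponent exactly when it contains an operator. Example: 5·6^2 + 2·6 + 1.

6^2

G_0 = 18. HB_4(18) = 4^2 + 2. Bump = 27. G_1 = 26.
G_1 = 26. HB_5(26) = 5^2 + 1. Bump = 37. G_2 = 36.
G_2 = 36. HB_6(36) = 6^2. Bump = 49. G_3 = 48.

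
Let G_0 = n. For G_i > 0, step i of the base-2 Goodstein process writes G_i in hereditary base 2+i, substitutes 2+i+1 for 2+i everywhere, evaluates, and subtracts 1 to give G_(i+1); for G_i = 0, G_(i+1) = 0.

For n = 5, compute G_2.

255

G_0 = 5. HB_2(5) = 2^2 + 1. Bump = 28. G_1 = 27.
G_1 = 27. HB_3(27) = 3^3. Bump = 256. G_2 = 255.
G_2 = 255. HB_4(255) = 3·4^3 + 3·4^2 + 3·4 + 3. Bump = 468. G_3 = 467.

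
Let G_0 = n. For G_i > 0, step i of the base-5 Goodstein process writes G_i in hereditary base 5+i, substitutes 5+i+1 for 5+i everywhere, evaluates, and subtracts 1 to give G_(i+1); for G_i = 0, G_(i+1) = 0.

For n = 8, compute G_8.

(0) 8|_5 = 5 + 3 ↦ 6 + 3|_6 = 9 ⇒ 8
(1) 8|_6 = 6 + 2 ↦ 7 + 2|_7 = 9 ⇒ 8
(2) 8|_7 = 7 + 1 ↦ 8 + 1|_8 = 9 ⇒ 8
(3) 8|_8 = 8 ↦ 9|_9 = 9 ⇒ 8
(4) 8|_9 = 8 ↦ 8|_10 = 8 ⇒ 7
(5) 7|_10 = 7 ↦ 7|_11 = 7 ⇒ 6
(6) 6|_11 = 6 ↦ 6|_12 = 6 ⇒ 5
(7) 5|_12 = 5 ↦ 5|_13 = 5 ⇒ 4
(8) 4|_13 = 4 ↦ 4|_14 = 4 ⇒ 3

4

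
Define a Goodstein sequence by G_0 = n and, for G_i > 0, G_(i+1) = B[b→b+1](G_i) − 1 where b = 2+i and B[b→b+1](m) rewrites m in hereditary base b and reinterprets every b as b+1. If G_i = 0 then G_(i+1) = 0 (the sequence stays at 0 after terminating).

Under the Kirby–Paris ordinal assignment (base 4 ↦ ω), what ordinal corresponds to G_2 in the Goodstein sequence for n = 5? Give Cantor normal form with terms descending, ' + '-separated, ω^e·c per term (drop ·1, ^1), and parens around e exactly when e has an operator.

G_0=5  [base 2] 2^2 + 1  →[2↦3]→  3^3 + 1 = 28  −1 ⇒ G_1=27
G_1=27  [base 3] 3^3  →[3↦4]→  4^4 = 256  −1 ⇒ G_2=255
G_2=255  [base 4] 3·4^3 + 3·4^2 + 3·4 + 3  →[4↦5]→  3·5^3 + 3·5^2 + 3·5 + 3 = 468  −1 ⇒ G_3=467

ω^3·3 + ω^2·3 + ω·3 + 3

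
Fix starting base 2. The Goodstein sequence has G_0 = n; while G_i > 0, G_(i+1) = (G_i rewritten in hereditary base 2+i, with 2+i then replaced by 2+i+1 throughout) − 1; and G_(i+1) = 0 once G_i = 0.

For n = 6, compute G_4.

[0] 6 ≡ 2^2 + 2 (base 2). Lift 3: 30. −1: 29.
[1] 29 ≡ 3^3 + 2 (base 3). Lift 4: 258. −1: 257.
[2] 257 ≡ 4^4 + 1 (base 4). Lift 5: 3126. −1: 3125.
[3] 3125 ≡ 5^5 (base 5). Lift 6: 46656. −1: 46655.

46655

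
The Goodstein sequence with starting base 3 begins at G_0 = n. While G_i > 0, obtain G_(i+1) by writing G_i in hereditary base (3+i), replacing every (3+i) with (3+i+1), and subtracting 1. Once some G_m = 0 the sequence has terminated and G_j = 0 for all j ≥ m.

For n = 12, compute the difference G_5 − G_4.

G_0=12  [base 3] 3^2 + 3  →[3↦4]→  4^2 + 4 = 20  −1 ⇒ G_1=19
G_1=19  [base 4] 4^2 + 3  →[4↦5]→  5^2 + 3 = 28  −1 ⇒ G_2=27
G_2=27  [base 5] 5^2 + 2  →[5↦6]→  6^2 + 2 = 38  −1 ⇒ G_3=37
G_3=37  [base 6] 6^2 + 1  →[6↦7]→  7^2 + 1 = 50  −1 ⇒ G_4=49
G_4=49  [base 7] 7^2  →[7↦8]→  8^2 = 64  −1 ⇒ G_5=63

14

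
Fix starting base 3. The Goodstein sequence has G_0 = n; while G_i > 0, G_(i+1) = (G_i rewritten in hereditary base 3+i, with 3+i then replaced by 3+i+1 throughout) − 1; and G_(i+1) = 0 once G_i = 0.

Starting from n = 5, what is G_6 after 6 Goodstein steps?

2

(0) 5|_3 = 3 + 2 ↦ 4 + 2|_4 = 6 ⇒ 5
(1) 5|_4 = 4 + 1 ↦ 5 + 1|_5 = 6 ⇒ 5
(2) 5|_5 = 5 ↦ 6|_6 = 6 ⇒ 5
(3) 5|_6 = 5 ↦ 5|_7 = 5 ⇒ 4
(4) 4|_7 = 4 ↦ 4|_8 = 4 ⇒ 3
(5) 3|_8 = 3 ↦ 3|_9 = 3 ⇒ 2
(6) 2|_9 = 2 ↦ 2|_10 = 2 ⇒ 1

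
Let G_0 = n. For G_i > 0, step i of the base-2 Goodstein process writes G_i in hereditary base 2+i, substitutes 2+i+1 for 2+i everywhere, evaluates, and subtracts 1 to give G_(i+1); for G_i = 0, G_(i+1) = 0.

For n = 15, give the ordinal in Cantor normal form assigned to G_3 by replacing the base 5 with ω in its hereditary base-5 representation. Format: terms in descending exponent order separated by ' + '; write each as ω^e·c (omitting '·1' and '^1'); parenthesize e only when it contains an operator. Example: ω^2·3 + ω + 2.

ω^(ω + 1) + ω^ω + 2

G_0=15  [base 2] 2^(2 + 1) + 2^2 + 2 + 1  →[2↦3]→  3^(3 + 1) + 3^3 + 3 + 1 = 112  −1 ⇒ G_1=111
G_1=111  [base 3] 3^(3 + 1) + 3^3 + 3  →[3↦4]→  4^(4 + 1) + 4^4 + 4 = 1284  −1 ⇒ G_2=1283
G_2=1283  [base 4] 4^(4 + 1) + 4^4 + 3  →[4↦5]→  5^(5 + 1) + 5^5 + 3 = 18753  −1 ⇒ G_3=18752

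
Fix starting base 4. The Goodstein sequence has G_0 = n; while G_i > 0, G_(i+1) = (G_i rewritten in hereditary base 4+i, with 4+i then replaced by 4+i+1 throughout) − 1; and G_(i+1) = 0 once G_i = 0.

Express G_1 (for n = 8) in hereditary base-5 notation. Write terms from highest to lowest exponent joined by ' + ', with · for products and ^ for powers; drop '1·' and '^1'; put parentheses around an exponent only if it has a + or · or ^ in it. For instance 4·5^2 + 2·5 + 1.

5 + 4

G_0=8  [base 4] 2·4  →[4↦5]→  2·5 = 10  −1 ⇒ G_1=9
G_1=9  [base 5] 5 + 4  →[5↦6]→  6 + 4 = 10  −1 ⇒ G_2=9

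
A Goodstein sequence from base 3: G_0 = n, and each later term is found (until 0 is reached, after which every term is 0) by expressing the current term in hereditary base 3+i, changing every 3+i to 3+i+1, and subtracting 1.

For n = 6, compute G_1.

7

G_0 = 6. HB_3(6) = 2·3. Bump = 8. G_1 = 7.
G_1 = 7. HB_4(7) = 4 + 3. Bump = 8. G_2 = 7.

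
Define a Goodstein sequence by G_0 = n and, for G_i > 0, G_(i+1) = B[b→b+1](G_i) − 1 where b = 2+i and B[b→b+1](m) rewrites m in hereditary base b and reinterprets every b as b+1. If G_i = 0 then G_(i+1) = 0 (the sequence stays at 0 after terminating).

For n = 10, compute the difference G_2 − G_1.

step 0: 10 = 2^(2 + 1) + 2; sub 3 for 2: 3^(3 + 1) + 3; = 84; G_1 = 84−1 = 83
step 1: 83 = 3^(3 + 1) + 2; sub 4 for 3: 4^(4 + 1) + 2; = 1026; G_2 = 1026−1 = 1025

942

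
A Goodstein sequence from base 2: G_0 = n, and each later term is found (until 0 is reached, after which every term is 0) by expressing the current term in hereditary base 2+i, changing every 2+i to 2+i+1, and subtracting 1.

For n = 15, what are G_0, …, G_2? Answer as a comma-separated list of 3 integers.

step 0: 15 = 2^(2 + 1) + 2^2 + 2 + 1; sub 3 for 2: 3^(3 + 1) + 3^3 + 3 + 1; = 112; G_1 = 112−1 = 111
step 1: 111 = 3^(3 + 1) + 3^3 + 3; sub 4 for 3: 4^(4 + 1) + 4^4 + 4; = 1284; G_2 = 1284−1 = 1283

15, 111, 1283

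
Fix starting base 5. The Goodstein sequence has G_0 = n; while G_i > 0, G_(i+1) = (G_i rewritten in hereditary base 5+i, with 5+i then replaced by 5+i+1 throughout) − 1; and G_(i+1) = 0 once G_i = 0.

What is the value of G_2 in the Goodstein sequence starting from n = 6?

6

(0) 6|_5 = 5 + 1 ↦ 6 + 1|_6 = 7 ⇒ 6
(1) 6|_6 = 6 ↦ 7|_7 = 7 ⇒ 6
(2) 6|_7 = 6 ↦ 6|_8 = 6 ⇒ 5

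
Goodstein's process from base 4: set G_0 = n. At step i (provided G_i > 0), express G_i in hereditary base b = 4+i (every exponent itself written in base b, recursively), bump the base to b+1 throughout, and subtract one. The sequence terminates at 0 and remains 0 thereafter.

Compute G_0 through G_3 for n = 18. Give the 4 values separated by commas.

G_0 = 18. HB_4(18) = 4^2 + 2. Bump = 27. G_1 = 26.
G_1 = 26. HB_5(26) = 5^2 + 1. Bump = 37. G_2 = 36.
G_2 = 36. HB_6(36) = 6^2. Bump = 49. G_3 = 48.

18, 26, 36, 48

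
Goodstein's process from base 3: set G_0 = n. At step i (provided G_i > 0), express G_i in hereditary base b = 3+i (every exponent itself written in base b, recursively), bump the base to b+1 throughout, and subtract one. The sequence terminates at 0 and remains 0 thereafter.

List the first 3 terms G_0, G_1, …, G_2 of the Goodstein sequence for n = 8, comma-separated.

8, 9, 10

8 —HB3→ 2·3 + 2 —bump→ 2·4 + 2 = 10 —(−1)→ 9
9 —HB4→ 2·4 + 1 —bump→ 2·5 + 1 = 11 —(−1)→ 10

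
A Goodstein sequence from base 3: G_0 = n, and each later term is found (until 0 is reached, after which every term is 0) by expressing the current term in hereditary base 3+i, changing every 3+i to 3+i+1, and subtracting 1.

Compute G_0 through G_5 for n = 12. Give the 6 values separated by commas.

12 —HB3→ 3^2 + 3 —bump→ 4^2 + 4 = 20 —(−1)→ 19
19 —HB4→ 4^2 + 3 —bump→ 5^2 + 3 = 28 —(−1)→ 27
27 —HB5→ 5^2 + 2 —bump→ 6^2 + 2 = 38 —(−1)→ 37
37 —HB6→ 6^2 + 1 —bump→ 7^2 + 1 = 50 —(−1)→ 49
49 —HB7→ 7^2 —bump→ 8^2 = 64 —(−1)→ 63

12, 19, 27, 37, 49, 63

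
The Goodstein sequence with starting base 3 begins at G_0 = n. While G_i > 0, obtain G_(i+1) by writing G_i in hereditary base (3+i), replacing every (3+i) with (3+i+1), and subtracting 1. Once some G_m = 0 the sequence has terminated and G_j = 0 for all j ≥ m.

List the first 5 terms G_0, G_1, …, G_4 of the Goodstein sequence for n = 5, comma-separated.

G_0=5  [base 3] 3 + 2  →[3↦4]→  4 + 2 = 6  −1 ⇒ G_1=5
G_1=5  [base 4] 4 + 1  →[4↦5]→  5 + 1 = 6  −1 ⇒ G_2=5
G_2=5  [base 5] 5  →[5↦6]→  6 = 6  −1 ⇒ G_3=5
G_3=5  [base 6] 5  →[6↦7]→  5 = 5  −1 ⇒ G_4=4

5, 5, 5, 5, 4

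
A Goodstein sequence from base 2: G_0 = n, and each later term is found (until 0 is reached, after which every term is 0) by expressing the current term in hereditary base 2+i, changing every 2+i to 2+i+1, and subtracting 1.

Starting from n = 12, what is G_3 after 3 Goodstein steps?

15685

G_0 = 12. HB_2(12) = 2^(2 + 1) + 2^2. Bump = 108. G_1 = 107.
G_1 = 107. HB_3(107) = 3^(3 + 1) + 2·3^2 + 2·3 + 2. Bump = 1066. G_2 = 1065.
G_2 = 1065. HB_4(1065) = 4^(4 + 1) + 2·4^2 + 2·4 + 1. Bump = 15686. G_3 = 15685.
G_3 = 15685. HB_5(15685) = 5^(5 + 1) + 2·5^2 + 2·5. Bump = 280020. G_4 = 280019.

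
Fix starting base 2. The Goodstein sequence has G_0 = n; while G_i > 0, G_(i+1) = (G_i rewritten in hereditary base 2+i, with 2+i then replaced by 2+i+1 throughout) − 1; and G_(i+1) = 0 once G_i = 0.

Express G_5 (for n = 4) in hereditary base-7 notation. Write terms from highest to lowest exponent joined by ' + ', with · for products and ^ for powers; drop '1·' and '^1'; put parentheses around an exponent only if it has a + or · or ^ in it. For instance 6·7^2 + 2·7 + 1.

2·7^2 + 7 + 4

[0] 4 ≡ 2^2 (base 2). Lift 3: 27. −1: 26.
[1] 26 ≡ 2·3^2 + 2·3 + 2 (base 3). Lift 4: 42. −1: 41.
[2] 41 ≡ 2·4^2 + 2·4 + 1 (base 4). Lift 5: 61. −1: 60.
[3] 60 ≡ 2·5^2 + 2·5 (base 5). Lift 6: 84. −1: 83.
[4] 83 ≡ 2·6^2 + 6 + 5 (base 6). Lift 7: 110. −1: 109.
[5] 109 ≡ 2·7^2 + 7 + 4 (base 7). Lift 8: 140. −1: 139.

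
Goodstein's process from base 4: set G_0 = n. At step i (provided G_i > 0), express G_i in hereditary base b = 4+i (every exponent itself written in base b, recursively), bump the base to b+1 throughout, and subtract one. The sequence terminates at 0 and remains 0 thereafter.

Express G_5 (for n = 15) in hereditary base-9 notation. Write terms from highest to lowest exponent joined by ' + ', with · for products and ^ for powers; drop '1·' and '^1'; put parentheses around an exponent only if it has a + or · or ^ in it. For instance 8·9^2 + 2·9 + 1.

(0) 15|_4 = 3·4 + 3 ↦ 3·5 + 3|_5 = 18 ⇒ 17
(1) 17|_5 = 3·5 + 2 ↦ 3·6 + 2|_6 = 20 ⇒ 19
(2) 19|_6 = 3·6 + 1 ↦ 3·7 + 1|_7 = 22 ⇒ 21
(3) 21|_7 = 3·7 ↦ 3·8|_8 = 24 ⇒ 23
(4) 23|_8 = 2·8 + 7 ↦ 2·9 + 7|_9 = 25 ⇒ 24
(5) 24|_9 = 2·9 + 6 ↦ 2·10 + 6|_10 = 26 ⇒ 25

2·9 + 6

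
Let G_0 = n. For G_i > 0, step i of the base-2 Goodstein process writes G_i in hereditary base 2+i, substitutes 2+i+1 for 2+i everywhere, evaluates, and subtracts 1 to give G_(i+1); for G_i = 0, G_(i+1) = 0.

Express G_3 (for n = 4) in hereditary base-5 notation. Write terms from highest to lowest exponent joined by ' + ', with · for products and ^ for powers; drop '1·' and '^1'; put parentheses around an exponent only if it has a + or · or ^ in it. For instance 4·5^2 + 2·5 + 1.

2·5^2 + 2·5

step 0: 4 = 2^2; sub 3 for 2: 3^3; = 27; G_1 = 27−1 = 26
step 1: 26 = 2·3^2 + 2·3 + 2; sub 4 for 3: 2·4^2 + 2·4 + 2; = 42; G_2 = 42−1 = 41
step 2: 41 = 2·4^2 + 2·4 + 1; sub 5 for 4: 2·5^2 + 2·5 + 1; = 61; G_3 = 61−1 = 60
step 3: 60 = 2·5^2 + 2·5; sub 6 for 5: 2·6^2 + 2·6; = 84; G_4 = 84−1 = 83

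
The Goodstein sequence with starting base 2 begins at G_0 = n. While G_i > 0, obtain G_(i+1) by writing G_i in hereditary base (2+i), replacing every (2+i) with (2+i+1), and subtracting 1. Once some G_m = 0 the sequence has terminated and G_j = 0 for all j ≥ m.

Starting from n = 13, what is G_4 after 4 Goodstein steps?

(0) 13|_2 = 2^(2 + 1) + 2^2 + 1 ↦ 3^(3 + 1) + 3^3 + 1|_3 = 109 ⇒ 108
(1) 108|_3 = 3^(3 + 1) + 3^3 ↦ 4^(4 + 1) + 4^4|_4 = 1280 ⇒ 1279
(2) 1279|_4 = 4^(4 + 1) + 3·4^3 + 3·4^2 + 3·4 + 3 ↦ 5^(5 + 1) + 3·5^3 + 3·5^2 + 3·5 + 3|_5 = 16093 ⇒ 16092
(3) 16092|_5 = 5^(5 + 1) + 3·5^3 + 3·5^2 + 3·5 + 2 ↦ 6^(6 + 1) + 3·6^3 + 3·6^2 + 3·6 + 2|_6 = 280712 ⇒ 280711

280711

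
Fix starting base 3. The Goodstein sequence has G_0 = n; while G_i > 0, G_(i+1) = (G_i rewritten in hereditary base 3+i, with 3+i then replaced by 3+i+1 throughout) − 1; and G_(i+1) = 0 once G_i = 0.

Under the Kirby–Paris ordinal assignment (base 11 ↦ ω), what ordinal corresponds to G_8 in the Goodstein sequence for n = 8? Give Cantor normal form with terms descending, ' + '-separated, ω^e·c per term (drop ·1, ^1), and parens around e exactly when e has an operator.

ω

8 —HB3→ 2·3 + 2 —bump→ 2·4 + 2 = 10 —(−1)→ 9
9 —HB4→ 2·4 + 1 —bump→ 2·5 + 1 = 11 —(−1)→ 10
10 —HB5→ 2·5 —bump→ 2·6 = 12 —(−1)→ 11
11 —HB6→ 6 + 5 —bump→ 7 + 5 = 12 —(−1)→ 11
11 —HB7→ 7 + 4 —bump→ 8 + 4 = 12 —(−1)→ 11
11 —HB8→ 8 + 3 —bump→ 9 + 3 = 12 —(−1)→ 11
11 —HB9→ 9 + 2 —bump→ 10 + 2 = 12 —(−1)→ 11
11 —HB10→ 10 + 1 —bump→ 11 + 1 = 12 —(−1)→ 11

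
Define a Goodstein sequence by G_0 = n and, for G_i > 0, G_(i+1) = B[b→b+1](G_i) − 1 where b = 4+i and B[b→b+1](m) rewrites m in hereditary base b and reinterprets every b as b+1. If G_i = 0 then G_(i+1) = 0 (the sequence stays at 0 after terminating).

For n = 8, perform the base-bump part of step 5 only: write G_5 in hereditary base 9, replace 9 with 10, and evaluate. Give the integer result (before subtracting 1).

G_0=8  [base 4] 2·4  →[4↦5]→  2·5 = 10  −1 ⇒ G_1=9
G_1=9  [base 5] 5 + 4  →[5↦6]→  6 + 4 = 10  −1 ⇒ G_2=9
G_2=9  [base 6] 6 + 3  →[6↦7]→  7 + 3 = 10  −1 ⇒ G_3=9
G_3=9  [base 7] 7 + 2  →[7↦8]→  8 + 2 = 10  −1 ⇒ G_4=9
G_4=9  [base 8] 8 + 1  →[8↦9]→  9 + 1 = 10  −1 ⇒ G_5=9
G_5=9  [base 9] 9  →[9↦10]→  10 = 10  −1 ⇒ G_6=9

10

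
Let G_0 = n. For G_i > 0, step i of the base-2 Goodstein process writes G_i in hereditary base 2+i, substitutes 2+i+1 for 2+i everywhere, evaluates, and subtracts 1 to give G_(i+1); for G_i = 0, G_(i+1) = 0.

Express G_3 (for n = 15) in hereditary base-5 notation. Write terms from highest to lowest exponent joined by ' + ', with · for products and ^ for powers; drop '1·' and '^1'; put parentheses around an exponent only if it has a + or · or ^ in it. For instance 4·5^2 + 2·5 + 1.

G_0 = 15. HB_2(15) = 2^(2 + 1) + 2^2 + 2 + 1. Bump = 112. G_1 = 111.
G_1 = 111. HB_3(111) = 3^(3 + 1) + 3^3 + 3. Bump = 1284. G_2 = 1283.
G_2 = 1283. HB_4(1283) = 4^(4 + 1) + 4^4 + 3. Bump = 18753. G_3 = 18752.

5^(5 + 1) + 5^5 + 2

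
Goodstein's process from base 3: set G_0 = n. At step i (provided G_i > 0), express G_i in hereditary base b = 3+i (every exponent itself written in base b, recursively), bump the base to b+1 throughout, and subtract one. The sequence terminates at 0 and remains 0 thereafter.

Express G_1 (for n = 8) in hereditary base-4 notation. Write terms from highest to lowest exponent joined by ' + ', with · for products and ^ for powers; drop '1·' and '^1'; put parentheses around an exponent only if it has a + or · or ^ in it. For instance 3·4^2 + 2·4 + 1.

base 3: 8 = 2·3 + 2; at 4: 2·4 + 2 = 10; next = 9
base 4: 9 = 2·4 + 1; at 5: 2·5 + 1 = 11; next = 10

2·4 + 1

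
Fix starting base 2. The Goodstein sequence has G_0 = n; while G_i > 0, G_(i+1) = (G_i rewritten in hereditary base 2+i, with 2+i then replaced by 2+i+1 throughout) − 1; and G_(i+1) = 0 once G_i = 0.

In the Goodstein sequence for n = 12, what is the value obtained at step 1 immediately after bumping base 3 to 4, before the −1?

G_0=12  [base 2] 2^(2 + 1) + 2^2  →[2↦3]→  3^(3 + 1) + 3^3 = 108  −1 ⇒ G_1=107
G_1=107  [base 3] 3^(3 + 1) + 2·3^2 + 2·3 + 2  →[3↦4]→  4^(4 + 1) + 2·4^2 + 2·4 + 2 = 1066  −1 ⇒ G_2=1065

1066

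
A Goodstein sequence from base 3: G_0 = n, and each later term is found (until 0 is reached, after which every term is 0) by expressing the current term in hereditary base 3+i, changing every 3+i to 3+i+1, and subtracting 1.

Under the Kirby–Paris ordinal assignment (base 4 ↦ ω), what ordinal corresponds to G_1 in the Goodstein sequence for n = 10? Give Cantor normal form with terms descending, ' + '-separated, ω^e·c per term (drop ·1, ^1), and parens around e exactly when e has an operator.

[0] 10 ≡ 3^2 + 1 (base 3). Lift 4: 17. −1: 16.
[1] 16 ≡ 4^2 (base 4). Lift 5: 25. −1: 24.

ω^2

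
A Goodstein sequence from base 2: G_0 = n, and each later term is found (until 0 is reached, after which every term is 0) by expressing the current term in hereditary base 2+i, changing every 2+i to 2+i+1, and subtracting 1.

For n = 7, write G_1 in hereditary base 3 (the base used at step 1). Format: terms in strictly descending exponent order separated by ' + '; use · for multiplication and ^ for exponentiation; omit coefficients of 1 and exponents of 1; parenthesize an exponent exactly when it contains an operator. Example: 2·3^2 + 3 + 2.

3^3 + 3

step 0: 7 = 2^2 + 2 + 1; sub 3 for 2: 3^3 + 3 + 1; = 31; G_1 = 31−1 = 30
step 1: 30 = 3^3 + 3; sub 4 for 3: 4^4 + 4; = 260; G_2 = 260−1 = 259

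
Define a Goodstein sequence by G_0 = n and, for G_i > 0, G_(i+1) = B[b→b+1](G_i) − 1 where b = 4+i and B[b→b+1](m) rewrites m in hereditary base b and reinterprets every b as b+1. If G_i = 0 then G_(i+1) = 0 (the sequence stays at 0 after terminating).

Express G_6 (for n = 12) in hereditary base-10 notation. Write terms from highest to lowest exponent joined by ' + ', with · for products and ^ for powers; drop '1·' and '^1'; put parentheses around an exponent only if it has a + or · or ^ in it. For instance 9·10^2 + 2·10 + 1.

i=0: 12 = 3·4 (b=4); 4→5: 3·5 = 15; 15−1 = 14
i=1: 14 = 2·5 + 4 (b=5); 5→6: 2·6 + 4 = 16; 16−1 = 15
i=2: 15 = 2·6 + 3 (b=6); 6→7: 2·7 + 3 = 17; 17−1 = 16
i=3: 16 = 2·7 + 2 (b=7); 7→8: 2·8 + 2 = 18; 18−1 = 17
i=4: 17 = 2·8 + 1 (b=8); 8→9: 2·9 + 1 = 19; 19−1 = 18
i=5: 18 = 2·9 (b=9); 9→10: 2·10 = 20; 20−1 = 19

10 + 9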